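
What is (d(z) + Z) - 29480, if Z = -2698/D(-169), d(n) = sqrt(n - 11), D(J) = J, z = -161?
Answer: -4979422/169 + 2*I*sqrt(43) ≈ -29464.0 + 13.115*I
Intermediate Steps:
d(n) = sqrt(-11 + n)
Z = 2698/169 (Z = -2698/(-169) = -2698*(-1/169) = 2698/169 ≈ 15.964)
(d(z) + Z) - 29480 = (sqrt(-11 - 161) + 2698/169) - 29480 = (sqrt(-172) + 2698/169) - 29480 = (2*I*sqrt(43) + 2698/169) - 29480 = (2698/169 + 2*I*sqrt(43)) - 29480 = -4979422/169 + 2*I*sqrt(43)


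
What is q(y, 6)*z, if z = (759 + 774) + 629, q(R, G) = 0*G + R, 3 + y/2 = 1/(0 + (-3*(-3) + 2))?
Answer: -138368/11 ≈ -12579.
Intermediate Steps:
y = -64/11 (y = -6 + 2/(0 + (-3*(-3) + 2)) = -6 + 2/(0 + (9 + 2)) = -6 + 2/(0 + 11) = -6 + 2/11 = -64/11 ≈ -5.8182)
q(R, G) = R (q(R, G) = 0 + R = R)
z = 2162 (z = 1533 + 629 = 2162)
q(y, 6)*z = -64/11*2162 = -138368/11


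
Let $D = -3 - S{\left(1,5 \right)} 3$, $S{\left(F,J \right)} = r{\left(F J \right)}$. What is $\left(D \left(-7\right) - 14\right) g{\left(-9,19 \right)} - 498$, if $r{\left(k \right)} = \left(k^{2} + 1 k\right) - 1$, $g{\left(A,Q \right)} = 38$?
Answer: $22910$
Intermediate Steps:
$r{\left(k \right)} = -1 + k + k^{2}$ ($r{\left(k \right)} = \left(k^{2} + k\right) - 1 = \left(k + k^{2}\right) - 1 = -1 + k + k^{2}$)
$S{\left(F,J \right)} = -1 + F J + F^{2} J^{2}$ ($S{\left(F,J \right)} = -1 + F J + \left(F J\right)^{2} = -1 + F J + F^{2} J^{2}$)
$D = -90$ ($D = -3 - \left(-1 + 1 \cdot 5 + 1^{2} \cdot 5^{2}\right) 3 = -3 - \left(-1 + 5 + 1 \cdot 25\right) 3 = -3 - \left(-1 + 5 + 25\right) 3 = -3 - 29 \cdot 3 = -3 - 87 = -90$)
$\left(D \left(-7\right) - 14\right) g{\left(-9,19 \right)} - 498 = \left(\left(-90\right) \left(-7\right) - 14\right) 38 - 498 = \left(630 - 14\right) 38 - 498 = 616 \cdot 38 - 498 = 23408 - 498 = 22910$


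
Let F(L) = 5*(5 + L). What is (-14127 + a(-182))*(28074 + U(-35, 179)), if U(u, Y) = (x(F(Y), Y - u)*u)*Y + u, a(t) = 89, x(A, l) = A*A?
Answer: 74438852836518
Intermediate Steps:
F(L) = 25 + 5*L
x(A, l) = A²
U(u, Y) = u + Y*u*(25 + 5*Y)² (U(u, Y) = ((25 + 5*Y)²*u)*Y + u = (u*(25 + 5*Y)²)*Y + u = Y*u*(25 + 5*Y)² + u = u + Y*u*(25 + 5*Y)²)
(-14127 + a(-182))*(28074 + U(-35, 179)) = (-14127 + 89)*(28074 - 35*(1 + 25*179*(5 + 179)²)) = -14038*(28074 - 35*(1 + 25*179*184²)) = -14038*(28074 - 35*(1 + 25*179*33856)) = -14038*(28074 - 35*(1 + 151505600)) = -14038*(28074 - 35*151505601) = -14038*(28074 - 5302696035) = -14038*(-5302667961) = 74438852836518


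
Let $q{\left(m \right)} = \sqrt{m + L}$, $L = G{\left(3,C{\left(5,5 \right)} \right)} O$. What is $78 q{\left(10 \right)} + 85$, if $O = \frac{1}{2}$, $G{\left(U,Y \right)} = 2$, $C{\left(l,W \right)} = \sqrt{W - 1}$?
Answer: $85 + 78 \sqrt{11} \approx 343.7$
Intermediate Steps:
$C{\left(l,W \right)} = \sqrt{-1 + W}$
$O = \frac{1}{2} \approx 0.5$
$L = 1$ ($L = 2 \cdot \frac{1}{2} = 1$)
$q{\left(m \right)} = \sqrt{1 + m}$ ($q{\left(m \right)} = \sqrt{m + 1} = \sqrt{1 + m}$)
$78 q{\left(10 \right)} + 85 = 78 \sqrt{1 + 10} + 85 = 78 \sqrt{11} + 85 = 85 + 78 \sqrt{11}$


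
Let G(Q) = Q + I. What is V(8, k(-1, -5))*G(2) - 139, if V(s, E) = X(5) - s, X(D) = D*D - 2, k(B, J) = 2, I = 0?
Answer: -109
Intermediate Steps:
X(D) = -2 + D² (X(D) = D² - 2 = -2 + D²)
V(s, E) = 23 - s (V(s, E) = (-2 + 5²) - s = (-2 + 25) - s = 23 - s)
G(Q) = Q (G(Q) = Q + 0 = Q)
V(8, k(-1, -5))*G(2) - 139 = (23 - 1*8)*2 - 139 = (23 - 8)*2 - 139 = 15*2 - 139 = 30 - 139 = -109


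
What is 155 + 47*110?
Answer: 5325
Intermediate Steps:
155 + 47*110 = 155 + 5170 = 5325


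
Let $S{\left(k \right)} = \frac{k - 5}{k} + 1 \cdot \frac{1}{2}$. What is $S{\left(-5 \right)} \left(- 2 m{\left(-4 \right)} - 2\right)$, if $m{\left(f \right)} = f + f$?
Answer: $35$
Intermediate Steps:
$m{\left(f \right)} = 2 f$
$S{\left(k \right)} = \frac{1}{2} + \frac{-5 + k}{k}$ ($S{\left(k \right)} = \frac{-5 + k}{k} + 1 \cdot \frac{1}{2} = \frac{-5 + k}{k} + \frac{1}{2} = \frac{1}{2} + \frac{-5 + k}{k}$)
$S{\left(-5 \right)} \left(- 2 m{\left(-4 \right)} - 2\right) = \left(\frac{3}{2} - \frac{5}{-5}\right) \left(- 2 \cdot 2 \left(-4\right) - 2\right) = \left(\frac{3}{2} - -1\right) \left(\left(-2\right) \left(-8\right) - 2\right) = \left(\frac{3}{2} + 1\right) \left(16 - 2\right) = \frac{5}{2} \cdot 14 = 35$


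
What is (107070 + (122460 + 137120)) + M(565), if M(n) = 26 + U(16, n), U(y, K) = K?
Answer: 367241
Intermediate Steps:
M(n) = 26 + n
(107070 + (122460 + 137120)) + M(565) = (107070 + (122460 + 137120)) + (26 + 565) = (107070 + 259580) + 591 = 366650 + 591 = 367241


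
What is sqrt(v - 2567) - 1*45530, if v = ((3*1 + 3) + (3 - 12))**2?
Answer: -45530 + I*sqrt(2558) ≈ -45530.0 + 50.577*I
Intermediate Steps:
v = 9 (v = ((3 + 3) - 9)**2 = (6 - 9)**2 = (-3)**2 = 9)
sqrt(v - 2567) - 1*45530 = sqrt(9 - 2567) - 1*45530 = sqrt(-2558) - 45530 = I*sqrt(2558) - 45530 = -45530 + I*sqrt(2558)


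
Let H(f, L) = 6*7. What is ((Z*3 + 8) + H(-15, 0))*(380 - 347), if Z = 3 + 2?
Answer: 2145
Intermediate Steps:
H(f, L) = 42
Z = 5
((Z*3 + 8) + H(-15, 0))*(380 - 347) = ((5*3 + 8) + 42)*(380 - 347) = ((15 + 8) + 42)*33 = (23 + 42)*33 = 65*33 = 2145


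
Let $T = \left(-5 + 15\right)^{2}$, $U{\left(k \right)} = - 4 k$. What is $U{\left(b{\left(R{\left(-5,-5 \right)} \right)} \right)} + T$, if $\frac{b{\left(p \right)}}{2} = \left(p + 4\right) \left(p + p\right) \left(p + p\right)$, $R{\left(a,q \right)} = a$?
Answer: $900$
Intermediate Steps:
$b{\left(p \right)} = 8 p^{2} \left(4 + p\right)$ ($b{\left(p \right)} = 2 \left(p + 4\right) \left(p + p\right) \left(p + p\right) = 2 \left(4 + p\right) 2 p 2 p = 2 \left(4 + p\right) 4 p^{2} = 2 \cdot 4 p^{2} \left(4 + p\right) = 8 p^{2} \left(4 + p\right)$)
$T = 100$ ($T = 10^{2} = 100$)
$U{\left(b{\left(R{\left(-5,-5 \right)} \right)} \right)} + T = - 4 \cdot 8 \left(-5\right)^{2} \left(4 - 5\right) + 100 = - 4 \cdot 8 \cdot 25 \left(-1\right) + 100 = \left(-4\right) \left(-200\right) + 100 = 800 + 100 = 900$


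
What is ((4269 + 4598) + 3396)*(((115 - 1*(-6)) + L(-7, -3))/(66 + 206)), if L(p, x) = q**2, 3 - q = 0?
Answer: 797095/136 ≈ 5861.0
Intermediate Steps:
q = 3 (q = 3 - 1*0 = 3 + 0 = 3)
L(p, x) = 9 (L(p, x) = 3**2 = 9)
((4269 + 4598) + 3396)*(((115 - 1*(-6)) + L(-7, -3))/(66 + 206)) = ((4269 + 4598) + 3396)*(((115 - 1*(-6)) + 9)/(66 + 206)) = (8867 + 3396)*(((115 + 6) + 9)/272) = 12263*((121 + 9)*(1/272)) = 12263*(130*(1/272)) = 12263*(65/136) = 797095/136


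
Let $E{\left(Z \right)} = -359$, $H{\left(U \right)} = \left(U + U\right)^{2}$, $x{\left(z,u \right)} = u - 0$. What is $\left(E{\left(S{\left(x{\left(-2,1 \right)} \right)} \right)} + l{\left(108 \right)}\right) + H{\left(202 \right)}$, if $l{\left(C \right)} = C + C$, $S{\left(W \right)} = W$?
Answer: $163073$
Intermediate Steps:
$x{\left(z,u \right)} = u$ ($x{\left(z,u \right)} = u + 0 = u$)
$H{\left(U \right)} = 4 U^{2}$ ($H{\left(U \right)} = \left(2 U\right)^{2} = 4 U^{2}$)
$l{\left(C \right)} = 2 C$
$\left(E{\left(S{\left(x{\left(-2,1 \right)} \right)} \right)} + l{\left(108 \right)}\right) + H{\left(202 \right)} = \left(-359 + 2 \cdot 108\right) + 4 \cdot 202^{2} = \left(-359 + 216\right) + 4 \cdot 40804 = -143 + 163216 = 163073$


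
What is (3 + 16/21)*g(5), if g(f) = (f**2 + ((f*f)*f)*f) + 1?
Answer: 2449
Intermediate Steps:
g(f) = 1 + f**2 + f**4 (g(f) = (f**2 + (f**2*f)*f) + 1 = (f**2 + f**3*f) + 1 = (f**2 + f**4) + 1 = 1 + f**2 + f**4)
(3 + 16/21)*g(5) = (3 + 16/21)*(1 + 5**2 + 5**4) = (3 + 16*(1/21))*(1 + 25 + 625) = (3 + 16/21)*651 = (79/21)*651 = 2449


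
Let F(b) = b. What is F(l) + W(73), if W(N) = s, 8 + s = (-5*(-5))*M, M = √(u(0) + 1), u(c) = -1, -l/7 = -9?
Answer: 55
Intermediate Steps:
l = 63 (l = -7*(-9) = 63)
M = 0 (M = √(-1 + 1) = √0 = 0)
s = -8 (s = -8 - 5*(-5)*0 = -8 + 25*0 = -8 + 0 = -8)
W(N) = -8
F(l) + W(73) = 63 - 8 = 55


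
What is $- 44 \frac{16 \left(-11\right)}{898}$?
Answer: $\frac{3872}{449} \approx 8.6236$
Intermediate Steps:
$- 44 \frac{16 \left(-11\right)}{898} = - 44 \left(\left(-176\right) \frac{1}{898}\right) = \left(-44\right) \left(- \frac{88}{449}\right) = \frac{3872}{449}$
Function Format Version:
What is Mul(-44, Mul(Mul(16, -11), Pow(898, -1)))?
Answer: Rational(3872, 449) ≈ 8.6236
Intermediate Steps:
Mul(-44, Mul(Mul(16, -11), Pow(898, -1))) = Mul(-44, Mul(-176, Rational(1, 898))) = Mul(-44, Rational(-88, 449)) = Rational(3872, 449)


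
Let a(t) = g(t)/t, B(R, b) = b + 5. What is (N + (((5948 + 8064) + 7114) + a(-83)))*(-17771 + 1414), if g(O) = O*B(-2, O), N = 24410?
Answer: -743556506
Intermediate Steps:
B(R, b) = 5 + b
g(O) = O*(5 + O)
a(t) = 5 + t (a(t) = (t*(5 + t))/t = 5 + t)
(N + (((5948 + 8064) + 7114) + a(-83)))*(-17771 + 1414) = (24410 + (((5948 + 8064) + 7114) + (5 - 83)))*(-17771 + 1414) = (24410 + ((14012 + 7114) - 78))*(-16357) = (24410 + (21126 - 78))*(-16357) = (24410 + 21048)*(-16357) = 45458*(-16357) = -743556506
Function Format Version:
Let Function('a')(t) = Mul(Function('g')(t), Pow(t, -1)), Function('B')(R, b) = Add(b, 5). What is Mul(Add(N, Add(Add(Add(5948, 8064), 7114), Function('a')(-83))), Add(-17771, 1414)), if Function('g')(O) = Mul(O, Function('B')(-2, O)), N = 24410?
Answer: -743556506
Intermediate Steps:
Function('B')(R, b) = Add(5, b)
Function('g')(O) = Mul(O, Add(5, O))
Function('a')(t) = Add(5, t) (Function('a')(t) = Mul(Mul(t, Add(5, t)), Pow(t, -1)) = Add(5, t))
Mul(Add(N, Add(Add(Add(5948, 8064), 7114), Function('a')(-83))), Add(-17771, 1414)) = Mul(Add(24410, Add(Add(Add(5948, 8064), 7114), Add(5, -83))), Add(-17771, 1414)) = Mul(Add(24410, Add(Add(14012, 7114), -78)), -16357) = Mul(Add(24410, Add(21126, -78)), -16357) = Mul(Add(24410, 21048), -16357) = Mul(45458, -16357) = -743556506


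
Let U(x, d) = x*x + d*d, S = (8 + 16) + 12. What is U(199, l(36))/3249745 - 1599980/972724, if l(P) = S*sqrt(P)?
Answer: -1278905687758/790276238845 ≈ -1.6183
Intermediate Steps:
S = 36 (S = 24 + 12 = 36)
l(P) = 36*sqrt(P)
U(x, d) = d**2 + x**2 (U(x, d) = x**2 + d**2 = d**2 + x**2)
U(199, l(36))/3249745 - 1599980/972724 = ((36*sqrt(36))**2 + 199**2)/3249745 - 1599980/972724 = ((36*6)**2 + 39601)*(1/3249745) - 1599980*1/972724 = (216**2 + 39601)*(1/3249745) - 399995/243181 = (46656 + 39601)*(1/3249745) - 399995/243181 = 86257*(1/3249745) - 399995/243181 = 86257/3249745 - 399995/243181 = -1278905687758/790276238845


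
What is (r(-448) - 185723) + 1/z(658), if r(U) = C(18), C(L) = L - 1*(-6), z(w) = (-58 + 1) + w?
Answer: -111605098/601 ≈ -1.8570e+5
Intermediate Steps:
z(w) = -57 + w
C(L) = 6 + L (C(L) = L + 6 = 6 + L)
r(U) = 24 (r(U) = 6 + 18 = 24)
(r(-448) - 185723) + 1/z(658) = (24 - 185723) + 1/(-57 + 658) = -185699 + 1/601 = -111605098/601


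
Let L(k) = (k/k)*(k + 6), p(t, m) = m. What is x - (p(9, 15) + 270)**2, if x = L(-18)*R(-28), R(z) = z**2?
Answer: -90633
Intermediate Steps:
L(k) = 6 + k (L(k) = 1*(6 + k) = 6 + k)
x = -9408 (x = (6 - 18)*(-28)**2 = -12*784 = -9408)
x - (p(9, 15) + 270)**2 = -9408 - (15 + 270)**2 = -9408 - 1*285**2 = -9408 - 1*81225 = -9408 - 81225 = -90633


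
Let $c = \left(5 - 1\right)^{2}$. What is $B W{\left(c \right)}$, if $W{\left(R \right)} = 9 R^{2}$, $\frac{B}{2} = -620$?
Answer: $-2856960$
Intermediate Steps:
$B = -1240$ ($B = 2 \left(-620\right) = -1240$)
$c = 16$ ($c = 4^{2} = 16$)
$B W{\left(c \right)} = - 1240 \cdot 9 \cdot 16^{2} = - 1240 \cdot 9 \cdot 256 = \left(-1240\right) 2304 = -2856960$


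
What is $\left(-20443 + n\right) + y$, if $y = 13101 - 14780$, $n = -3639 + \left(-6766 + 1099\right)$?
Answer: $-31428$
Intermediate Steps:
$n = -9306$ ($n = -3639 - 5667 = -9306$)
$y = -1679$ ($y = 13101 - 14780 = -1679$)
$\left(-20443 + n\right) + y = \left(-20443 - 9306\right) - 1679 = -29749 - 1679 = -31428$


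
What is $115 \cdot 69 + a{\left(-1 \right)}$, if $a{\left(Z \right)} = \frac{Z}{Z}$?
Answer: $7936$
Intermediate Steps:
$a{\left(Z \right)} = 1$
$115 \cdot 69 + a{\left(-1 \right)} = 115 \cdot 69 + 1 = 7935 + 1 = 7936$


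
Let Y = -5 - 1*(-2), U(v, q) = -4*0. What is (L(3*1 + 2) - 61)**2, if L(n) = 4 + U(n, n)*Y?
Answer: 3249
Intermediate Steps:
U(v, q) = 0
Y = -3 (Y = -5 + 2 = -3)
L(n) = 4 (L(n) = 4 + 0*(-3) = 4 + 0 = 4)
(L(3*1 + 2) - 61)**2 = (4 - 61)**2 = (-57)**2 = 3249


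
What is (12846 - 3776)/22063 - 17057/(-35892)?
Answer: 701869031/791885196 ≈ 0.88633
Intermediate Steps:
(12846 - 3776)/22063 - 17057/(-35892) = 9070*(1/22063) - 17057*(-1/35892) = 9070/22063 + 17057/35892 = 701869031/791885196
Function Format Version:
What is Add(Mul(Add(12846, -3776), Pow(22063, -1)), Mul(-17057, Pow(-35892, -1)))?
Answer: Rational(701869031, 791885196) ≈ 0.88633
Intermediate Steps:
Add(Mul(Add(12846, -3776), Pow(22063, -1)), Mul(-17057, Pow(-35892, -1))) = Add(Mul(9070, Rational(1, 22063)), Mul(-17057, Rational(-1, 35892))) = Add(Rational(9070, 22063), Rational(17057, 35892)) = Rational(701869031, 791885196)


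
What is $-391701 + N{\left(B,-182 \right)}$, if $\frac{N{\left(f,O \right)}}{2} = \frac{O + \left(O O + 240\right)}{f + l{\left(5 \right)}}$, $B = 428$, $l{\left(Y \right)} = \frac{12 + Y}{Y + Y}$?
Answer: $- \frac{1682475557}{4297} \approx -3.9155 \cdot 10^{5}$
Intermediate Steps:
$l{\left(Y \right)} = \frac{12 + Y}{2 Y}$
$N{\left(f,O \right)} = \frac{2 \left(240 + O + O^{2}\right)}{\frac{17}{10} + f}$ ($N{\left(f,O \right)} = 2 \frac{O + \left(O O + 240\right)}{f + \frac{12 + 5}{2 \cdot 5}} = 2 \frac{O + \left(O^{2} + 240\right)}{f + \frac{1}{2} \cdot \frac{1}{5} \cdot 17} = 2 \frac{O + \left(240 + O^{2}\right)}{f + \frac{17}{10}} = 2 \frac{240 + O + O^{2}}{\frac{17}{10} + f} = \frac{2 \left(240 + O + O^{2}\right)}{\frac{17}{10} + f}$)
$-391701 + N{\left(B,-182 \right)} = -391701 + \frac{20 \left(240 - 182 + \left(-182\right)^{2}\right)}{17 + 10 \cdot 428} = -391701 + \frac{20 \left(240 - 182 + 33124\right)}{17 + 4280} = -391701 + 20 \cdot \frac{1}{4297} \cdot 33182 = -391701 + \frac{663640}{4297} = - \frac{1682475557}{4297}$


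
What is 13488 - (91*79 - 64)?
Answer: 6363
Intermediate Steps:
13488 - (91*79 - 64) = 13488 - (7189 - 64) = 13488 - 1*7125 = 13488 - 7125 = 6363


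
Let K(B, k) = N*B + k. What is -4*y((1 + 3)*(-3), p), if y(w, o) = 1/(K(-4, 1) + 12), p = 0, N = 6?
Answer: 4/11 ≈ 0.36364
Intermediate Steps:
K(B, k) = k + 6*B (K(B, k) = 6*B + k = k + 6*B)
y(w, o) = -1/11 (y(w, o) = 1/((1 + 6*(-4)) + 12) = 1/((1 - 24) + 12) = 1/(-23 + 12) = 1/(-11) = -1/11)
-4*y((1 + 3)*(-3), p) = -4*(-1/11) = 4/11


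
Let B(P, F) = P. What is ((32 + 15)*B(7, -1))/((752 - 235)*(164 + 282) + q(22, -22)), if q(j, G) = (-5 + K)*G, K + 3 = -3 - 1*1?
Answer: 47/32978 ≈ 0.0014252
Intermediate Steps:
K = -7 (K = -3 + (-3 - 1*1) = -3 + (-3 - 1) = -3 - 4 = -7)
q(j, G) = -12*G (q(j, G) = (-5 - 7)*G = -12*G)
((32 + 15)*B(7, -1))/((752 - 235)*(164 + 282) + q(22, -22)) = ((32 + 15)*7)/((752 - 235)*(164 + 282) - 12*(-22)) = (47*7)/(517*446 + 264) = 329/(230582 + 264) = 329/230846 = 329*(1/230846) = 47/32978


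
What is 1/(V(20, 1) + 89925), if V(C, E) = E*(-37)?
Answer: 1/89888 ≈ 1.1125e-5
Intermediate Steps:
V(C, E) = -37*E
1/(V(20, 1) + 89925) = 1/(-37*1 + 89925) = 1/(-37 + 89925) = 1/89888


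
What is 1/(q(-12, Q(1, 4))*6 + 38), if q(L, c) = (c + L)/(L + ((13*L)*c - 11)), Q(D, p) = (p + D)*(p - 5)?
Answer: 757/28664 ≈ 0.026409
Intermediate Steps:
Q(D, p) = (-5 + p)*(D + p) (Q(D, p) = (D + p)*(-5 + p) = (-5 + p)*(D + p))
q(L, c) = (L + c)/(-11 + L + 13*L*c) (q(L, c) = (L + c)/(L + (13*L*c - 11)) = (L + c)/(L + (-11 + 13*L*c)) = (L + c)/(-11 + L + 13*L*c))
1/(q(-12, Q(1, 4))*6 + 38) = 1/(((-12 + (4² - 5*1 - 5*4 + 1*4))/(-11 - 12 + 13*(-12)*(4² - 5*1 - 5*4 + 1*4)))*6 + 38) = 1/(((-12 + (16 - 5 - 20 + 4))/(-11 - 12 + 13*(-12)*(16 - 5 - 20 + 4)))*6 + 38) = 1/(((-12 - 5)/(-11 - 12 + 13*(-12)*(-5)))*6 + 38) = 1/((-17/(-11 - 12 + 780))*6 + 38) = 1/((-17/757)*6 + 38) = 1/(((1/757)*(-17))*6 + 38) = 1/(-17/757*6 + 38) = 1/(-102/757 + 38) = 1/(28664/757) = 757/28664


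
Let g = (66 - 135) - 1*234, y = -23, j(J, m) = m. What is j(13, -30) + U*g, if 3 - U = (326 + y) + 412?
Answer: 215706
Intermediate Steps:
U = -712 (U = 3 - ((326 - 23) + 412) = 3 - (303 + 412) = 3 - 1*715 = 3 - 715 = -712)
g = -303 (g = -69 - 234 = -303)
j(13, -30) + U*g = -30 - 712*(-303) = -30 + 215736 = 215706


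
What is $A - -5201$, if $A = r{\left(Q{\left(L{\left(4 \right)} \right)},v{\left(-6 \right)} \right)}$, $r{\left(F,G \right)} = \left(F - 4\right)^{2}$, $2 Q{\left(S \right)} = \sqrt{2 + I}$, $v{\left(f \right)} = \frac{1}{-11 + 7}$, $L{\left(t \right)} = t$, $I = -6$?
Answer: $5216 - 8 i \approx 5216.0 - 8.0 i$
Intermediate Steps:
$v{\left(f \right)} = - \frac{1}{4}$ ($v{\left(f \right)} = \frac{1}{-4} = - \frac{1}{4}$)
$Q{\left(S \right)} = i$ ($Q{\left(S \right)} = \frac{\sqrt{2 - 6}}{2} = \frac{\sqrt{-4}}{2} = \frac{2 i}{2} = i$)
$r{\left(F,G \right)} = \left(-4 + F\right)^{2}$
$A = \left(-4 + i\right)^{2} \approx 15.0 - 8.0 i$
$A - -5201 = \left(4 - i\right)^{2} - -5201 = \left(4 - i\right)^{2} + 5201 = 5201 + \left(4 - i\right)^{2}$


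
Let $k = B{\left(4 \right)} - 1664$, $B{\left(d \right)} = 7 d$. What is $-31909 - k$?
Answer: $-30273$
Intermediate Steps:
$k = -1636$ ($k = 7 \cdot 4 - 1664 = 28 - 1664 = -1636$)
$-31909 - k = -31909 - -1636 = -31909 + 1636 = -30273$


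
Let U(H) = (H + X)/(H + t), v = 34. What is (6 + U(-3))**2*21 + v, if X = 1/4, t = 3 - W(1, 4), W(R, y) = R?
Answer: 26269/16 ≈ 1641.8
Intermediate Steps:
t = 2 (t = 3 - 1*1 = 3 - 1 = 2)
X = 1/4 ≈ 0.25000
U(H) = (1/4 + H)/(2 + H) (U(H) = (H + 1/4)/(H + 2) = (1/4 + H)/(2 + H))
(6 + U(-3))**2*21 + v = (6 + (1/4 - 3)/(2 - 3))**2*21 + 34 = (6 - 11/4/(-1))**2*21 + 34 = (6 - 1*(-11/4))**2*21 + 34 = (6 + 11/4)**2*21 + 34 = (35/4)**2*21 + 34 = (1225/16)*21 + 34 = 25725/16 + 34 = 26269/16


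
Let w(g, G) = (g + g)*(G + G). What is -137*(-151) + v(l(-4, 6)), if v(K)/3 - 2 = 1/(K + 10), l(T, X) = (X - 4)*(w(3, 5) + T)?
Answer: 2524549/122 ≈ 20693.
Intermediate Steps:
w(g, G) = 4*G*g (w(g, G) = (2*g)*(2*G) = 4*G*g)
l(T, X) = (-4 + X)*(60 + T) (l(T, X) = (X - 4)*(4*5*3 + T) = (-4 + X)*(60 + T))
v(K) = 6 + 3/(10 + K) (v(K) = 6 + 3/(K + 10) = 6 + 3/(10 + K))
-137*(-151) + v(l(-4, 6)) = -137*(-151) + 3*(21 + 2*(-240 - 4*(-4) + 60*6 - 4*6))/(10 + (-240 - 4*(-4) + 60*6 - 4*6)) = 20687 + 3*(21 + 2*(-240 + 16 + 360 - 24))/(10 + (-240 + 16 + 360 - 24)) = 20687 + 3*(21 + 2*112)/(10 + 112) = 20687 + 3*(21 + 224)/122 = 20687 + 3*(1/122)*245 = 20687 + 735/122 = 2524549/122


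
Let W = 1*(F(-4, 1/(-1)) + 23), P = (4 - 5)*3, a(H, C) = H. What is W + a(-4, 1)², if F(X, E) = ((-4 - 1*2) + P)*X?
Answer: 75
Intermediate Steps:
P = -3 (P = -1*3 = -3)
F(X, E) = -9*X (F(X, E) = ((-4 - 1*2) - 3)*X = ((-4 - 2) - 3)*X = (-6 - 3)*X = -9*X)
W = 59 (W = 1*(-9*(-4) + 23) = 1*(36 + 23) = 1*59 = 59)
W + a(-4, 1)² = 59 + (-4)² = 59 + 16 = 75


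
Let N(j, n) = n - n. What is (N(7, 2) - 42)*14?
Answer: -588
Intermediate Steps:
N(j, n) = 0
(N(7, 2) - 42)*14 = (0 - 42)*14 = -42*14 = -588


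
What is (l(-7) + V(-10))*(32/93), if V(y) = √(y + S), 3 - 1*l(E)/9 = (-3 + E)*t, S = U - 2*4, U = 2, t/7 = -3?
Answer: -19872/31 + 128*I/93 ≈ -641.03 + 1.3763*I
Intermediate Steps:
t = -21 (t = 7*(-3) = -21)
S = -6 (S = 2 - 2*4 = 2 - 8 = -6)
l(E) = -540 + 189*E (l(E) = 27 - 9*(-3 + E)*(-21) = 27 - 9*(63 - 21*E) = 27 + (-567 + 189*E) = -540 + 189*E)
V(y) = √(-6 + y) (V(y) = √(y - 6) = √(-6 + y))
(l(-7) + V(-10))*(32/93) = ((-540 + 189*(-7)) + √(-6 - 10))*(32/93) = ((-540 - 1323) + √(-16))*(32*(1/93)) = (-1863 + 4*I)*(32/93) = -19872/31 + 128*I/93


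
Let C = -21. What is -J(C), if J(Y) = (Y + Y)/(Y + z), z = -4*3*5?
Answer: -14/27 ≈ -0.51852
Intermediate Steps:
z = -60 (z = -12*5 = -60)
J(Y) = 2*Y/(-60 + Y) (J(Y) = (Y + Y)/(Y - 60) = (2*Y)/(-60 + Y) = 2*Y/(-60 + Y))
-J(C) = -2*(-21)/(-60 - 21) = -2*(-21)/(-81) = -2*(-21)*(-1)/81 = -1*14/27 = -14/27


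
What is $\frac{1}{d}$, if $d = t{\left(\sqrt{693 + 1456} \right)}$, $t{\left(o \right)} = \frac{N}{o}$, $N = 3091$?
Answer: $\frac{\sqrt{2149}}{3091} \approx 0.014998$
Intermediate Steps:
$t{\left(o \right)} = \frac{3091}{o}$
$d = \frac{3091 \sqrt{2149}}{2149}$ ($d = \frac{3091}{\sqrt{693 + 1456}} = \frac{3091}{\sqrt{2149}} = 3091 \frac{\sqrt{2149}}{2149} = \frac{3091 \sqrt{2149}}{2149} \approx 66.678$)
$\frac{1}{d} = \frac{1}{\frac{3091}{2149} \sqrt{2149}} = \frac{\sqrt{2149}}{3091}$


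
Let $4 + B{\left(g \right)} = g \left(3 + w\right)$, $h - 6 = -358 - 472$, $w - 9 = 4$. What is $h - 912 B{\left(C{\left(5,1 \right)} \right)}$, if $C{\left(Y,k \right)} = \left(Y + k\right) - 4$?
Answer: $-26360$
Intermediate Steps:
$w = 13$ ($w = 9 + 4 = 13$)
$C{\left(Y,k \right)} = -4 + Y + k$
$h = -824$ ($h = 6 - 830 = -824$)
$B{\left(g \right)} = -4 + 16 g$ ($B{\left(g \right)} = -4 + g \left(3 + 13\right) = -4 + g 16 = -4 + 16 g$)
$h - 912 B{\left(C{\left(5,1 \right)} \right)} = -824 - 912 \left(-4 + 16 \left(-4 + 5 + 1\right)\right) = -824 - 912 \left(-4 + 16 \cdot 2\right) = -824 - 912 \left(-4 + 32\right) = -824 - 25536 = -26360$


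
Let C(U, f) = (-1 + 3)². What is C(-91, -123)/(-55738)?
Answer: -2/27869 ≈ -7.1764e-5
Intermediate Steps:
C(U, f) = 4 (C(U, f) = 2² = 4)
C(-91, -123)/(-55738) = 4/(-55738) = 4*(-1/55738) = -2/27869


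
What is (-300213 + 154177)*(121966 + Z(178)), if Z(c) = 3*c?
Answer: -17889410000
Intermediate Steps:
(-300213 + 154177)*(121966 + Z(178)) = (-300213 + 154177)*(121966 + 3*178) = -146036*(121966 + 534) = -146036*122500 = -17889410000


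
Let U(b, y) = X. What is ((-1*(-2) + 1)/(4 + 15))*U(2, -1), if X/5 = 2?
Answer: 30/19 ≈ 1.5789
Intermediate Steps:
X = 10 (X = 5*2 = 10)
U(b, y) = 10
((-1*(-2) + 1)/(4 + 15))*U(2, -1) = ((-1*(-2) + 1)/(4 + 15))*10 = ((2 + 1)/19)*10 = (3*(1/19))*10 = (3/19)*10 = 30/19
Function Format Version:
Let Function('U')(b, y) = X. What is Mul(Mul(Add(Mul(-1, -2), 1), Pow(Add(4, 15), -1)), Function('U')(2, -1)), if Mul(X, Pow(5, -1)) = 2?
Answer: Rational(30, 19) ≈ 1.5789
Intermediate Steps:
X = 10 (X = Mul(5, 2) = 10)
Function('U')(b, y) = 10
Mul(Mul(Add(Mul(-1, -2), 1), Pow(Add(4, 15), -1)), Function('U')(2, -1)) = Mul(Mul(Add(Mul(-1, -2), 1), Pow(Add(4, 15), -1)), 10) = Mul(Mul(Add(2, 1), Pow(19, -1)), 10) = Mul(Mul(3, Rational(1, 19)), 10) = Mul(Rational(3, 19), 10) = Rational(30, 19)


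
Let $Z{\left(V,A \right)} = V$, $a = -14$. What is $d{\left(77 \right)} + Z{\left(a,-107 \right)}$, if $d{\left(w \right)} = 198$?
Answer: $184$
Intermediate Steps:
$d{\left(77 \right)} + Z{\left(a,-107 \right)} = 198 - 14 = 184$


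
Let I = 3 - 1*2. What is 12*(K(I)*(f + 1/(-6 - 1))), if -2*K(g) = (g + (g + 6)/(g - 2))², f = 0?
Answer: 216/7 ≈ 30.857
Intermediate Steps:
I = 1 (I = 3 - 2 = 1)
K(g) = -(g + (6 + g)/(-2 + g))²/2 (K(g) = -(g + (g + 6)/(g - 2))²/2 = -(g + (6 + g)/(-2 + g))²/2)
12*(K(I)*(f + 1/(-6 - 1))) = 12*((-(6 + 1² - 1*1)²/(2*(-2 + 1)²))*(0 + 1/(-6 - 1))) = 12*((-½*(6 + 1 - 1)²/(-1)²)*(0 + 1/(-7))) = 12*((-½*1*6²)*(0 - ⅐)) = 12*(-½*1*36*(-⅐)) = 12*(-18*(-⅐)) = 12*(18/7) = 216/7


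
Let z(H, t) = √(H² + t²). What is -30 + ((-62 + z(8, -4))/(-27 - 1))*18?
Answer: 69/7 - 18*√5/7 ≈ 4.1073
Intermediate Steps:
-30 + ((-62 + z(8, -4))/(-27 - 1))*18 = -30 + ((-62 + √(8² + (-4)²))/(-27 - 1))*18 = -30 + ((-62 + √(64 + 16))/(-28))*18 = -30 + ((-62 + √80)*(-1/28))*18 = -30 + ((-62 + 4*√5)*(-1/28))*18 = -30 + (31/14 - √5/7)*18 = -30 + (279/7 - 18*√5/7) = 69/7 - 18*√5/7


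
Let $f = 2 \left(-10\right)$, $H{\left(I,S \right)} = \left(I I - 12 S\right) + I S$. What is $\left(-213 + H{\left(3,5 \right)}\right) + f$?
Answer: $-269$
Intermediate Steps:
$H{\left(I,S \right)} = I^{2} - 12 S + I S$ ($H{\left(I,S \right)} = \left(I^{2} - 12 S\right) + I S = I^{2} - 12 S + I S$)
$f = -20$
$\left(-213 + H{\left(3,5 \right)}\right) + f = \left(-213 + \left(3^{2} - 60 + 3 \cdot 5\right)\right) - 20 = \left(-213 + \left(9 - 60 + 15\right)\right) - 20 = \left(-213 - 36\right) - 20 = -249 - 20 = -269$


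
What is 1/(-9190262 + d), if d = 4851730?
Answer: -1/4338532 ≈ -2.3049e-7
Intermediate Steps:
1/(-9190262 + d) = 1/(-9190262 + 4851730) = 1/(-4338532) = -1/4338532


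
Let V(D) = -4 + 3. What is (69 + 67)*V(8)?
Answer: -136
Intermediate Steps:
V(D) = -1
(69 + 67)*V(8) = (69 + 67)*(-1) = 136*(-1) = -136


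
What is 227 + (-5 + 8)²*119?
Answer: 1298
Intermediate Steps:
227 + (-5 + 8)²*119 = 227 + 3²*119 = 227 + 9*119 = 227 + 1071 = 1298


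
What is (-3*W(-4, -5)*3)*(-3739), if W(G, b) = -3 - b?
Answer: 67302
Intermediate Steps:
(-3*W(-4, -5)*3)*(-3739) = (-3*(-3 - 1*(-5))*3)*(-3739) = (-3*(-3 + 5)*3)*(-3739) = (-3*2*3)*(-3739) = -6*3*(-3739) = -18*(-3739) = 67302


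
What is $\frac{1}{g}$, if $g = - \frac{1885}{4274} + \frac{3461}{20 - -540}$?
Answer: $\frac{1196720}{6868357} \approx 0.17424$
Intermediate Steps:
$g = \frac{6868357}{1196720}$ ($g = \left(-1885\right) \frac{1}{4274} + \frac{3461}{20 + 540} = - \frac{1885}{4274} + \frac{3461}{560} = \frac{6868357}{1196720} \approx 5.7393$)
$\frac{1}{g} = \frac{1}{\frac{6868357}{1196720}} = \frac{1196720}{6868357}$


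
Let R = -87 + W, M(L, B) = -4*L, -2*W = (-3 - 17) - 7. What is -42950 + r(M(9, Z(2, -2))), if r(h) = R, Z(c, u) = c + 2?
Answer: -86047/2 ≈ -43024.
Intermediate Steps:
Z(c, u) = 2 + c
W = 27/2 (W = -((-3 - 17) - 7)/2 = -(-20 - 7)/2 = -½*(-27) = 27/2 ≈ 13.500)
R = -147/2 (R = -87 + 27/2 = -147/2 ≈ -73.500)
r(h) = -147/2
-42950 + r(M(9, Z(2, -2))) = -42950 - 147/2 = -86047/2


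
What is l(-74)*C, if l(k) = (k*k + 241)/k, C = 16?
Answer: -45736/37 ≈ -1236.1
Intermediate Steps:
l(k) = (241 + k²)/k (l(k) = (k² + 241)/k = (241 + k²)/k)
l(-74)*C = (-74 + 241/(-74))*16 = (-74 + 241*(-1/74))*16 = (-74 - 241/74)*16 = -5717/74*16 = -45736/37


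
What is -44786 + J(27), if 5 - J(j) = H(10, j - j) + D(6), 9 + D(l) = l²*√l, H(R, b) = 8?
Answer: -44780 - 36*√6 ≈ -44868.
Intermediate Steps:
D(l) = -9 + l^(5/2) (D(l) = -9 + l²*√l = -9 + l^(5/2))
J(j) = 6 - 36*√6 (J(j) = 5 - (8 + (-9 + 6^(5/2))) = 5 - (8 + (-9 + 36*√6)) = 5 - (-1 + 36*√6) = 5 + (1 - 36*√6) = 6 - 36*√6)
-44786 + J(27) = -44786 + (6 - 36*√6) = -44780 - 36*√6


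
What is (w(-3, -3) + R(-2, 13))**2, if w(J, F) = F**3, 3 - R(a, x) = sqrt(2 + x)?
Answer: 591 + 48*sqrt(15) ≈ 776.90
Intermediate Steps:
R(a, x) = 3 - sqrt(2 + x)
(w(-3, -3) + R(-2, 13))**2 = ((-3)**3 + (3 - sqrt(2 + 13)))**2 = (-27 + (3 - sqrt(15)))**2 = (-24 - sqrt(15))**2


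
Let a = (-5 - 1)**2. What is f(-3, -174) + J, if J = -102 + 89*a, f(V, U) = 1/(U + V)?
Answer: 549053/177 ≈ 3102.0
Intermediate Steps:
a = 36 (a = (-6)**2 = 36)
J = 3102 (J = -102 + 89*36 = -102 + 3204 = 3102)
f(-3, -174) + J = 1/(-174 - 3) + 3102 = 1/(-177) + 3102 = -1/177 + 3102 = 549053/177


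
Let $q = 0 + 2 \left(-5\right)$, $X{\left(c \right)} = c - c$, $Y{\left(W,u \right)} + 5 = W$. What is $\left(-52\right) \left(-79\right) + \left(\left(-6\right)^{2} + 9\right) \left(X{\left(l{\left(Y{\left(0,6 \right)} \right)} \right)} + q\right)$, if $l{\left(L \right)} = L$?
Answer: $3658$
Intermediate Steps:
$Y{\left(W,u \right)} = -5 + W$
$X{\left(c \right)} = 0$
$q = -10$ ($q = 0 - 10 = -10$)
$\left(-52\right) \left(-79\right) + \left(\left(-6\right)^{2} + 9\right) \left(X{\left(l{\left(Y{\left(0,6 \right)} \right)} \right)} + q\right) = \left(-52\right) \left(-79\right) + \left(\left(-6\right)^{2} + 9\right) \left(0 - 10\right) = 4108 + \left(36 + 9\right) \left(-10\right) = 4108 + 45 \left(-10\right) = 4108 - 450 = 3658$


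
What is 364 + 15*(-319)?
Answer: -4421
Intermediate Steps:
364 + 15*(-319) = 364 - 4785 = -4421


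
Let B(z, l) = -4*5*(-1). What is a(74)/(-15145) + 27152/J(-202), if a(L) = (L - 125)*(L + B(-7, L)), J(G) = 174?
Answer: 206025598/1317615 ≈ 156.36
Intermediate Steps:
B(z, l) = 20 (B(z, l) = -20*(-1) = 20)
a(L) = (-125 + L)*(20 + L) (a(L) = (L - 125)*(L + 20) = (-125 + L)*(20 + L))
a(74)/(-15145) + 27152/J(-202) = (-2500 + 74² - 105*74)/(-15145) + 27152/174 = (-2500 + 5476 - 7770)*(-1/15145) + 27152*(1/174) = -4794*(-1/15145) + 13576/87 = 4794/15145 + 13576/87 = 206025598/1317615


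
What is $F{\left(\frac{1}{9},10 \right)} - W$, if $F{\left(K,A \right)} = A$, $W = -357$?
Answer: $367$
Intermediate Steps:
$F{\left(\frac{1}{9},10 \right)} - W = 10 - -357 = 10 + 357 = 367$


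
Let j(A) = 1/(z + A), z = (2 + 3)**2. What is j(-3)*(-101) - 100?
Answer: -2301/22 ≈ -104.59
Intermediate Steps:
z = 25 (z = 5**2 = 25)
j(A) = 1/(25 + A)
j(-3)*(-101) - 100 = -101/(25 - 3) - 100 = -101/22 - 100 = -2301/22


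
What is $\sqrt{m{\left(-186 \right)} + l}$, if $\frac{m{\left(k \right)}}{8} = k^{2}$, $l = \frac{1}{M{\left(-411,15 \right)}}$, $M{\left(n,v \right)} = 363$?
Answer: $\frac{\sqrt{301400355}}{33} \approx 526.09$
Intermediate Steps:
$l = \frac{1}{363} \approx 0.0027548$
$m{\left(k \right)} = 8 k^{2}$
$\sqrt{m{\left(-186 \right)} + l} = \sqrt{8 \left(-186\right)^{2} + \frac{1}{363}} = \sqrt{8 \cdot 34596 + \frac{1}{363}} = \sqrt{276768 + \frac{1}{363}} = \sqrt{\frac{100466785}{363}} = \frac{\sqrt{301400355}}{33}$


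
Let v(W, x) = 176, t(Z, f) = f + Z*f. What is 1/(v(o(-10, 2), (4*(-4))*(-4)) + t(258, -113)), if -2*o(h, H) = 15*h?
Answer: -1/29091 ≈ -3.4375e-5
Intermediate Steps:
o(h, H) = -15*h/2
1/(v(o(-10, 2), (4*(-4))*(-4)) + t(258, -113)) = 1/(176 - 113*(1 + 258)) = 1/(176 - 113*259) = 1/(176 - 29267) = 1/(-29091) = -1/29091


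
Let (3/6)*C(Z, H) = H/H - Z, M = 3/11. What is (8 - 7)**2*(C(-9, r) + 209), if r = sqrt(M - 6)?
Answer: 229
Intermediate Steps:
M = 3/11 (M = 3*(1/11) = 3/11 ≈ 0.27273)
r = 3*I*sqrt(77)/11 (r = sqrt(3/11 - 6) = sqrt(-63/11) = 3*I*sqrt(77)/11 ≈ 2.3932*I)
C(Z, H) = 2 - 2*Z (C(Z, H) = 2*(H/H - Z) = 2*(1 - Z) = 2 - 2*Z)
(8 - 7)**2*(C(-9, r) + 209) = (8 - 7)**2*((2 - 2*(-9)) + 209) = 1**2*((2 + 18) + 209) = 1*(20 + 209) = 1*229 = 229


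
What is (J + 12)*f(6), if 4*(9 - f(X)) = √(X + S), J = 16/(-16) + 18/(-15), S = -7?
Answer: 441/5 - 49*I/20 ≈ 88.2 - 2.45*I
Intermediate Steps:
J = -11/5 (J = 16*(-1/16) + 18*(-1/15) = -1 - 6/5 = -11/5 ≈ -2.2000)
f(X) = 9 - √(-7 + X)/4 (f(X) = 9 - √(X - 7)/4 = 9 - √(-7 + X)/4)
(J + 12)*f(6) = (-11/5 + 12)*(9 - √(-7 + 6)/4) = 49*(9 - I/4)/5 = 441/5 - 49*I/20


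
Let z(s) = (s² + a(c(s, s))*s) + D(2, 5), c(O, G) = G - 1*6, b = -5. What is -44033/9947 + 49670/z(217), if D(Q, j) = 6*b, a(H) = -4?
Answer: -1539860813/459461877 ≈ -3.3514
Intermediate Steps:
c(O, G) = -6 + G (c(O, G) = G - 6 = -6 + G)
D(Q, j) = -30 (D(Q, j) = 6*(-5) = -30)
z(s) = -30 + s² - 4*s (z(s) = (s² - 4*s) - 30 = -30 + s² - 4*s)
-44033/9947 + 49670/z(217) = -44033/9947 + 49670/(-30 + 217² - 4*217) = -44033*1/9947 + 49670/(-30 + 47089 - 868) = -44033/9947 + 49670/46191 = -1539860813/459461877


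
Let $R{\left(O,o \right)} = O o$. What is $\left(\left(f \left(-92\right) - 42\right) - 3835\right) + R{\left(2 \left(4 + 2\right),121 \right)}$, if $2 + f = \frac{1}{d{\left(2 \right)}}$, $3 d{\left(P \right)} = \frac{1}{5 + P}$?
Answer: $-4173$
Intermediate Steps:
$d{\left(P \right)} = \frac{1}{3 \left(5 + P\right)}$
$f = 19$ ($f = -2 + \frac{1}{\frac{1}{3} \frac{1}{5 + 2}} = -2 + \frac{1}{\frac{1}{3} \cdot \frac{1}{7}} = -2 + \frac{1}{\frac{1}{21}} = -2 + 21 = 19$)
$\left(\left(f \left(-92\right) - 42\right) - 3835\right) + R{\left(2 \left(4 + 2\right),121 \right)} = \left(\left(19 \left(-92\right) - 42\right) - 3835\right) + 2 \left(4 + 2\right) 121 = \left(\left(-1748 - 42\right) - 3835\right) + 2 \cdot 6 \cdot 121 = \left(-1790 - 3835\right) + 12 \cdot 121 = -5625 + 1452 = -4173$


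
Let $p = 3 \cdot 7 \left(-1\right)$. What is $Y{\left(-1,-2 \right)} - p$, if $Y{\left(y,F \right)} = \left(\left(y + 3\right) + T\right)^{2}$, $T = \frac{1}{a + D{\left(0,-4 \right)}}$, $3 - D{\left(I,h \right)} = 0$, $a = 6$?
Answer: $\frac{2062}{81} \approx 25.457$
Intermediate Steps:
$D{\left(I,h \right)} = 3$ ($D{\left(I,h \right)} = 3 - 0 = 3 + 0 = 3$)
$T = \frac{1}{9}$ ($T = \frac{1}{6 + 3} = \frac{1}{9} \approx 0.11111$)
$p = -21$ ($p = 21 \left(-1\right) = -21$)
$Y{\left(y,F \right)} = \left(\frac{28}{9} + y\right)^{2}$ ($Y{\left(y,F \right)} = \left(\left(y + 3\right) + \frac{1}{9}\right)^{2} = \left(\left(3 + y\right) + \frac{1}{9}\right)^{2} = \left(\frac{28}{9} + y\right)^{2}$)
$Y{\left(-1,-2 \right)} - p = \frac{\left(28 + 9 \left(-1\right)\right)^{2}}{81} - -21 = \frac{\left(28 - 9\right)^{2}}{81} + 21 = \frac{19^{2}}{81} + 21 = \frac{1}{81} \cdot 361 + 21 = \frac{361}{81} + 21 = \frac{2062}{81}$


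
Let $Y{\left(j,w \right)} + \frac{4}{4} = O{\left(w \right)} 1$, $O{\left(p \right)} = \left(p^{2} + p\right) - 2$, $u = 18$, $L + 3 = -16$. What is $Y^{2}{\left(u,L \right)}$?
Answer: $114921$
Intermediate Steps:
$L = -19$ ($L = -3 - 16 = -19$)
$O{\left(p \right)} = -2 + p + p^{2}$ ($O{\left(p \right)} = \left(p + p^{2}\right) - 2 = -2 + p + p^{2}$)
$Y{\left(j,w \right)} = -3 + w + w^{2}$ ($Y{\left(j,w \right)} = -1 + \left(-2 + w + w^{2}\right) 1 = -1 + \left(-2 + w + w^{2}\right) = -3 + w + w^{2}$)
$Y^{2}{\left(u,L \right)} = \left(-3 - 19 + \left(-19\right)^{2}\right)^{2} = \left(-3 - 19 + 361\right)^{2} = 339^{2} = 114921$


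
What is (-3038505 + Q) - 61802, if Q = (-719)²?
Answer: -2583346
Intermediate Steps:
Q = 516961
(-3038505 + Q) - 61802 = (-3038505 + 516961) - 61802 = -2521544 - 61802 = -2583346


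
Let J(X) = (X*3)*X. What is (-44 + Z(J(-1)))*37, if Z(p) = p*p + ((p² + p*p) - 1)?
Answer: -666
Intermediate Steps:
J(X) = 3*X² (J(X) = (3*X)*X = 3*X²)
Z(p) = -1 + 3*p² (Z(p) = p² + ((p² + p²) - 1) = p² + (2*p² - 1) = p² + (-1 + 2*p²) = -1 + 3*p²)
(-44 + Z(J(-1)))*37 = (-44 + (-1 + 3*(3*(-1)²)²))*37 = (-44 + (-1 + 3*(3*1)²))*37 = (-44 + (-1 + 3*3²))*37 = (-44 + (-1 + 3*9))*37 = (-44 + (-1 + 27))*37 = (-44 + 26)*37 = -18*37 = -666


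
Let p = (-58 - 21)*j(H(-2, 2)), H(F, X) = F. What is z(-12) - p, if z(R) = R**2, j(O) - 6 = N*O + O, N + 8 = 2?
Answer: 1408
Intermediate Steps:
N = -6 (N = -8 + 2 = -6)
j(O) = 6 - 5*O (j(O) = 6 + (-6*O + O) = 6 - 5*O)
p = -1264 (p = (-58 - 21)*(6 - 5*(-2)) = -79*(6 + 10) = -79*16 = -1264)
z(-12) - p = (-12)**2 - 1*(-1264) = 144 + 1264 = 1408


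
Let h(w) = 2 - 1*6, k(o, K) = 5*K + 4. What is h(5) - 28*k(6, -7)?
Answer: 864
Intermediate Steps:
k(o, K) = 4 + 5*K
h(w) = -4 (h(w) = 2 - 6 = -4)
h(5) - 28*k(6, -7) = -4 - 28*(4 + 5*(-7)) = -4 - 28*(4 - 35) = -4 - 28*(-31) = -4 + 868 = 864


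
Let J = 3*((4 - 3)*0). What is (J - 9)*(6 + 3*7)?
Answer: -243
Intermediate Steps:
J = 0 (J = 3*(1*0) = 3*0 = 0)
(J - 9)*(6 + 3*7) = (0 - 9)*(6 + 3*7) = -9*(6 + 21) = -9*27 = -243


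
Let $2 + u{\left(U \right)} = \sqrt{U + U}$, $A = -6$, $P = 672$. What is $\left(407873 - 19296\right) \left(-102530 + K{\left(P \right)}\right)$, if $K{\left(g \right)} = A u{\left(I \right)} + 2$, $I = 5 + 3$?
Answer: $-39844685580$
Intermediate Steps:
$I = 8$
$u{\left(U \right)} = -2 + \sqrt{2} \sqrt{U}$ ($u{\left(U \right)} = -2 + \sqrt{U + U} = -2 + \sqrt{2 U} = -2 + \sqrt{2} \sqrt{U}$)
$K{\left(g \right)} = -10$ ($K{\left(g \right)} = - 6 \left(-2 + \sqrt{2} \sqrt{8}\right) + 2 = - 6 \left(-2 + \sqrt{2} \cdot 2 \sqrt{2}\right) + 2 = - 6 \left(-2 + 4\right) + 2 = \left(-6\right) 2 + 2 = -12 + 2 = -10$)
$\left(407873 - 19296\right) \left(-102530 + K{\left(P \right)}\right) = \left(407873 - 19296\right) \left(-102530 - 10\right) = 388577 \left(-102540\right) = -39844685580$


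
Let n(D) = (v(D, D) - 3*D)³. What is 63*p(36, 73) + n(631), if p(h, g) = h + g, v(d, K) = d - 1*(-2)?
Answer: -2000369133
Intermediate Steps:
v(d, K) = 2 + d (v(d, K) = d + 2 = 2 + d)
p(h, g) = g + h
n(D) = (2 - 2*D)³ (n(D) = ((2 + D) - 3*D)³ = (2 - 2*D)³)
63*p(36, 73) + n(631) = 63*(73 + 36) - 8*(-1 + 631)³ = 63*109 - 8*630³ = 6867 - 8*250047000 = 6867 - 2000376000 = -2000369133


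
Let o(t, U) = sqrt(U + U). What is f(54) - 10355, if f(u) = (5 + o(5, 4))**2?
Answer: -10322 + 20*sqrt(2) ≈ -10294.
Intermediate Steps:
o(t, U) = sqrt(2)*sqrt(U) (o(t, U) = sqrt(2*U) = sqrt(2)*sqrt(U))
f(u) = (5 + 2*sqrt(2))**2 (f(u) = (5 + sqrt(2)*sqrt(4))**2 = (5 + sqrt(2)*2)**2 = (5 + 2*sqrt(2))**2)
f(54) - 10355 = (33 + 20*sqrt(2)) - 10355 = -10322 + 20*sqrt(2)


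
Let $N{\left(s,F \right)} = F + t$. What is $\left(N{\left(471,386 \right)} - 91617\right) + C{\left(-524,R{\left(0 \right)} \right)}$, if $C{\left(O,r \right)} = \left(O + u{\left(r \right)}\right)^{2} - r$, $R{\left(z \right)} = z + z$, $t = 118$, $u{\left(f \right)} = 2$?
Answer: $181371$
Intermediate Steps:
$R{\left(z \right)} = 2 z$
$N{\left(s,F \right)} = 118 + F$ ($N{\left(s,F \right)} = F + 118 = 118 + F$)
$C{\left(O,r \right)} = \left(2 + O\right)^{2} - r$ ($C{\left(O,r \right)} = \left(O + 2\right)^{2} - r = \left(2 + O\right)^{2} - r$)
$\left(N{\left(471,386 \right)} - 91617\right) + C{\left(-524,R{\left(0 \right)} \right)} = \left(\left(118 + 386\right) - 91617\right) - \left(0 - \left(2 - 524\right)^{2}\right) = \left(504 - 91617\right) + \left(\left(-522\right)^{2} - 0\right) = -91113 + \left(272484 + 0\right) = -91113 + 272484 = 181371$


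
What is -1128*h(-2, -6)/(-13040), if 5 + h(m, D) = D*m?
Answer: 987/1630 ≈ 0.60552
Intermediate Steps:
h(m, D) = -5 + D*m
-1128*h(-2, -6)/(-13040) = -1128*(-5 - 6*(-2))/(-13040) = -1128*(-5 + 12)*(-1/13040) = -1128*7*(-1/13040) = -7896*(-1/13040) = 987/1630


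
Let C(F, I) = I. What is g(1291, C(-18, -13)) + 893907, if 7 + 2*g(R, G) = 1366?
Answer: 1789173/2 ≈ 8.9459e+5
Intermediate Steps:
g(R, G) = 1359/2 (g(R, G) = -7/2 + (1/2)*1366 = -7/2 + 683 = 1359/2)
g(1291, C(-18, -13)) + 893907 = 1359/2 + 893907 = 1789173/2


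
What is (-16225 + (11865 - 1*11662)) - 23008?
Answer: -39030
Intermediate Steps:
(-16225 + (11865 - 1*11662)) - 23008 = (-16225 + (11865 - 11662)) - 23008 = (-16225 + 203) - 23008 = -16022 - 23008 = -39030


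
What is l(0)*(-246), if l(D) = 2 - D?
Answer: -492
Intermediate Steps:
l(0)*(-246) = (2 - 1*0)*(-246) = (2 + 0)*(-246) = 2*(-246) = -492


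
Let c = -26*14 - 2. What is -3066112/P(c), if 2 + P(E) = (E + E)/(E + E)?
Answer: 3066112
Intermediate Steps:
c = -366 (c = -364 - 2 = -366)
P(E) = -1 (P(E) = -2 + (E + E)/(E + E) = -2 + (2*E)/((2*E)) = -2 + (2*E)*(1/(2*E)) = -2 + 1 = -1)
-3066112/P(c) = -3066112/(-1) = -3066112*(-1) = 3066112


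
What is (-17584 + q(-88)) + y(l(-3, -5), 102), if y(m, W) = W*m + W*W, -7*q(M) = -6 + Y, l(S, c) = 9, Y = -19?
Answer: -43809/7 ≈ -6258.4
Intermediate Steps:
q(M) = 25/7 (q(M) = -(-6 - 19)/7 = -1/7*(-25) = 25/7)
y(m, W) = W**2 + W*m (y(m, W) = W*m + W**2 = W**2 + W*m)
(-17584 + q(-88)) + y(l(-3, -5), 102) = (-17584 + 25/7) + 102*(102 + 9) = -123063/7 + 102*111 = -123063/7 + 11322 = -43809/7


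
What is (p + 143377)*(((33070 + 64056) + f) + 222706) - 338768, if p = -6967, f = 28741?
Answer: 47548504162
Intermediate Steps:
(p + 143377)*(((33070 + 64056) + f) + 222706) - 338768 = (-6967 + 143377)*(((33070 + 64056) + 28741) + 222706) - 338768 = 136410*((97126 + 28741) + 222706) - 338768 = 136410*(125867 + 222706) - 338768 = 136410*348573 - 338768 = 47548842930 - 338768 = 47548504162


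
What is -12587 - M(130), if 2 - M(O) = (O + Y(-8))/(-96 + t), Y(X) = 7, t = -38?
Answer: -1687063/134 ≈ -12590.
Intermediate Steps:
M(O) = 275/134 + O/134 (M(O) = 2 - (O + 7)/(-96 - 38) = 2 - (7 + O)/(-134) = 2 - (7 + O)*(-1)/134 = 2 - (-7/134 - O/134) = 2 + (7/134 + O/134) = 275/134 + O/134)
-12587 - M(130) = -12587 - (275/134 + (1/134)*130) = -12587 - (275/134 + 65/67) = -12587 - 1*405/134 = -12587 - 405/134 = -1687063/134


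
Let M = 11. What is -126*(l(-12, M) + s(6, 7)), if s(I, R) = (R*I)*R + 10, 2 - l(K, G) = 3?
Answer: -38178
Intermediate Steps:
l(K, G) = -1 (l(K, G) = 2 - 1*3 = 2 - 3 = -1)
s(I, R) = 10 + I*R² (s(I, R) = (I*R)*R + 10 = I*R² + 10 = 10 + I*R²)
-126*(l(-12, M) + s(6, 7)) = -126*(-1 + (10 + 6*7²)) = -126*(-1 + (10 + 6*49)) = -126*(-1 + (10 + 294)) = -126*(-1 + 304) = -126*303 = -38178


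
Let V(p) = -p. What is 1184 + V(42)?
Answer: 1142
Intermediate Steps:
1184 + V(42) = 1184 - 1*42 = 1184 - 42 = 1142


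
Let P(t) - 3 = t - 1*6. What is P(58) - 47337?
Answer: -47282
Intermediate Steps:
P(t) = -3 + t (P(t) = 3 + (t - 1*6) = 3 + (t - 6) = 3 + (-6 + t) = -3 + t)
P(58) - 47337 = (-3 + 58) - 47337 = 55 - 47337 = -47282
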